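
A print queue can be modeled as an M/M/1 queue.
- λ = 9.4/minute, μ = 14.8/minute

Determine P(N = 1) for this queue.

ρ = λ/μ = 9.4/14.8 = 0.6351
P(n) = (1-ρ)ρⁿ
P(1) = (1-0.6351) × 0.6351^1
P(1) = 0.3649 × 0.6351
P(1) = 0.2317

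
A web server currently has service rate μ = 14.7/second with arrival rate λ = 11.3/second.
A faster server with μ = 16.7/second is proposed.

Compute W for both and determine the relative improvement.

System 1: ρ₁ = 11.3/14.7 = 0.7687, W₁ = 1/(14.7-11.3) = 0.29412
System 2: ρ₂ = 11.3/16.7 = 0.6766, W₂ = 1/(16.7-11.3) = 0.18519
Improvement: (W₁-W₂)/W₁ = (0.29412-0.18519)/0.29412 = 37.04%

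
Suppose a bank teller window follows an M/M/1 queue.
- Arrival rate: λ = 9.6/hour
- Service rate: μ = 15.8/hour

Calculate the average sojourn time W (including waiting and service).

First, compute utilization: ρ = λ/μ = 9.6/15.8 = 0.6076
For M/M/1: W = 1/(μ-λ)
W = 1/(15.8-9.6) = 1/6.20
W = 0.1613 hours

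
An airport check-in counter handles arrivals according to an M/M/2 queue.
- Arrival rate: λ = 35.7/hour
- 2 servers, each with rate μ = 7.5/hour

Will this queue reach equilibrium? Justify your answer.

Stability requires ρ = λ/(cμ) < 1
ρ = 35.7/(2 × 7.5) = 35.7/15.00 = 2.3800
Since 2.3800 ≥ 1, the system is UNSTABLE.
Need c > λ/μ = 35.7/7.5 = 4.76.
Minimum servers needed: c = 5.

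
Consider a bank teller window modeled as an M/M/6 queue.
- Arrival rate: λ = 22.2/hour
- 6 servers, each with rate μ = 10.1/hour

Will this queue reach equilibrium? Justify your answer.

Stability requires ρ = λ/(cμ) < 1
ρ = 22.2/(6 × 10.1) = 22.2/60.60 = 0.3663
Since 0.3663 < 1, the system is STABLE.
The servers are busy 36.63% of the time.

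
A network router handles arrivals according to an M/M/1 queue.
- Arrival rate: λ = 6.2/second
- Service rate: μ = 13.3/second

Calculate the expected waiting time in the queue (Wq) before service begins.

First, compute utilization: ρ = λ/μ = 6.2/13.3 = 0.4662
For M/M/1: Wq = λ/(μ(μ-λ))
Wq = 6.2/(13.3 × (13.3-6.2))
Wq = 6.2/(13.3 × 7.10)
Wq = 0.06566 seconds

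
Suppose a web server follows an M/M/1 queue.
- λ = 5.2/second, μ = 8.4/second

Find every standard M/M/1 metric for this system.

Step 1: ρ = λ/μ = 5.2/8.4 = 0.6190
Step 2: L = λ/(μ-λ) = 5.2/3.20 = 1.6250
Step 3: Lq = λ²/(μ(μ-λ)) = 27.04/(8.4×3.20) = 1.0060
Step 4: W = 1/(μ-λ) = 1/3.20 = 0.3125
Step 5: Wq = λ/(μ(μ-λ)) = 5.2/(8.4×3.20) = 0.1935
Step 6: P(0) = 1-ρ = 0.3810
Verify: L = λW = 5.2×0.3125 = 1.6250 ✔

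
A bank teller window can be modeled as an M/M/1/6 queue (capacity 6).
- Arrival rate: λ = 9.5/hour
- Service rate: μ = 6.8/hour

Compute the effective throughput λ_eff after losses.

ρ = λ/μ = 9.5/6.8 = 1.39706
P₀ = (1-ρ)/(1-ρ^(K+1)) = (1-1.39706)/(1-1.39706^7) = -0.3971/-9.3874 = 0.04230
P_K = P₀×ρ^K = 0.04230 × 1.39706^6 = 0.04230 × 7.4352 = 0.3145
λ_eff = λ(1-P_K) = 9.5 × (1 - 0.314487) = 9.5 × 0.685513 = 6.5124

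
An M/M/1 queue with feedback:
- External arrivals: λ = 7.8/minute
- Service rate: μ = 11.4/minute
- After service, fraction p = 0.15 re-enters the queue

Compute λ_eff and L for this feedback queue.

Effective arrival rate: λ_eff = λ/(1-p) = 7.8/(1-0.15) = 7.8/0.85 = 9.17647
ρ = λ_eff/μ = 9.17647/11.4 = 0.804954
L = ρ/(1-ρ) = 0.804954/(1-0.804954) = 4.1270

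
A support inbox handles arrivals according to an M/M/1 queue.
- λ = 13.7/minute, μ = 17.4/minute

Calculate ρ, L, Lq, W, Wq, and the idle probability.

Step 1: ρ = λ/μ = 13.7/17.4 = 0.7874
Step 2: L = λ/(μ-λ) = 13.7/3.70 = 3.7027
Step 3: Lq = λ²/(μ(μ-λ)) = 187.69/(17.4×3.70) = 2.9153
Step 4: W = 1/(μ-λ) = 1/3.70 = 0.27027
Step 5: Wq = λ/(μ(μ-λ)) = 13.7/(17.4×3.70) = 0.2128
Step 6: P(0) = 1-ρ = 0.2126
Verify: L = λW = 13.7×0.27027 = 3.7027 ✔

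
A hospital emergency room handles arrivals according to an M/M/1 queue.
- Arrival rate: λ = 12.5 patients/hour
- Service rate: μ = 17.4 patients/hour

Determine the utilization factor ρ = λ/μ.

Server utilization: ρ = λ/μ
ρ = 12.5/17.4 = 0.7184
The server is busy 71.84% of the time.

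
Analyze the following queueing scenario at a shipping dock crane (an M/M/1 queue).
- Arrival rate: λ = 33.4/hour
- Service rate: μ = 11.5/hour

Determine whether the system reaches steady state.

Stability requires ρ = λ/(cμ) < 1
ρ = 33.4/(1 × 11.5) = 33.4/11.50 = 2.9043
Since 2.9043 ≥ 1, the system is UNSTABLE.
Queue grows without bound. Need μ > λ = 33.4.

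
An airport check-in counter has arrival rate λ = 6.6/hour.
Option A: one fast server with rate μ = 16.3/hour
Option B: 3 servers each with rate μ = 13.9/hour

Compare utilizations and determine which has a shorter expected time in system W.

Option A: single server μ = 16.3 (M/M/1)
  ρ_A = 6.6/16.3 = 0.4049
  W_A = 1/(μ-λ) = 1/(16.3-6.6) = 1/9.70 = 0.1031

Option B: 3 servers μ = 13.9 (M/M/3)
  ρ_B = λ/(cμ) = 6.6/(3×13.9) = 0.1583
  Offered load a = λ/μ = cρ = 6.6/13.9 = 0.4748
  P₀ = [ Σₙ₌₀^2 aⁿ/n! + a^3/(3!(1-ρ)) ]⁻¹
  Σ = a^0/0! + a^1/1! + a^2/2! = 1.0000 + 0.4748 + 0.1127 = 1.5875
  a^3/(3!(1-ρ)) = 0.10705/(6 × 0.84173) = 0.02120
  P₀ = 1/(1.5875 + 0.02120) = 0.6216
  Lq = P₀·a^3·ρ / (3!(1-ρ)²) = 0.6216030 × 0.1070502 × 0.1582734 / (6 × 0.7085037) = 0.002478
  Wq_B = Lq/λ = 0.0024775/6.6 = 0.0003754
  W_B = Wq_B + 1/μ = 0.0003754 + 0.07194 = 0.07232

Since W_B = 0.07232 < W_A = 0.1031, Option B (multiple servers) has the shorter time in system.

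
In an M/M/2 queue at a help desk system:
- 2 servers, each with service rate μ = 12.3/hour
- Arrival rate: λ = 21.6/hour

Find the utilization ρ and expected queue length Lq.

Traffic intensity: ρ = λ/(cμ) = 21.6/(2×12.3) = 0.8780
Since ρ = 0.8780 < 1, system is stable.
Offered load a = λ/μ = cρ = 21.6/12.3 = 1.7561
P₀ = [ Σₙ₌₀^1 aⁿ/n! + a^2/(2!(1-ρ)) ]⁻¹
Σ = a^0/0! + a^1/1! = 1.0000 + 1.7561 = 2.7561
a^2/(2!(1-ρ)) = 3.08388/(2 × 0.121951) = 12.6439
P₀ = 1/(2.7561 + 12.6439) = 0.06494
Lq = P₀·a^2·ρ / (2!(1-ρ)²) = 0.0649351 × 3.08388 × 0.878049 / (2 × 0.0148721) = 5.9114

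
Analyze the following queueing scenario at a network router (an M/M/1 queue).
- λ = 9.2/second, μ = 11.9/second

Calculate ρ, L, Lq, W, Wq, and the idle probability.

Step 1: ρ = λ/μ = 9.2/11.9 = 0.7731
Step 2: L = λ/(μ-λ) = 9.2/2.70 = 3.4074
Step 3: Lq = λ²/(μ(μ-λ)) = 84.64/(11.9×2.70) = 2.6343
Step 4: W = 1/(μ-λ) = 1/2.70 = 0.37037
Step 5: Wq = λ/(μ(μ-λ)) = 9.2/(11.9×2.70) = 0.2863
Step 6: P(0) = 1-ρ = 0.2269
Verify: L = λW = 9.2×0.37037 = 3.4074 ✔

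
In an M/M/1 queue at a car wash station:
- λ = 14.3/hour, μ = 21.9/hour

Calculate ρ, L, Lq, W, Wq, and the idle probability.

Step 1: ρ = λ/μ = 14.3/21.9 = 0.6530
Step 2: L = λ/(μ-λ) = 14.3/7.60 = 1.8816
Step 3: Lq = λ²/(μ(μ-λ)) = 204.49/(21.9×7.60) = 1.2286
Step 4: W = 1/(μ-λ) = 1/7.60 = 0.13158
Step 5: Wq = λ/(μ(μ-λ)) = 14.3/(21.9×7.60) = 0.08592
Step 6: P(0) = 1-ρ = 0.3470
Verify: L = λW = 14.3×0.13158 = 1.8816 ✔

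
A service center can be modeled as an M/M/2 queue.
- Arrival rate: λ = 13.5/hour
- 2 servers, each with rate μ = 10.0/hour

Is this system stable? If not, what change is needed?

Stability requires ρ = λ/(cμ) < 1
ρ = 13.5/(2 × 10.0) = 13.5/20.00 = 0.6750
Since 0.6750 < 1, the system is STABLE.
The servers are busy 67.50% of the time.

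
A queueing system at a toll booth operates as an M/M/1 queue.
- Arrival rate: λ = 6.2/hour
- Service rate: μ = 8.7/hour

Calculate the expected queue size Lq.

ρ = λ/μ = 6.2/8.7 = 0.7126
For M/M/1: Lq = λ²/(μ(μ-λ))
Lq = 38.44/(8.7 × 2.50)
Lq = 1.7674 vehicles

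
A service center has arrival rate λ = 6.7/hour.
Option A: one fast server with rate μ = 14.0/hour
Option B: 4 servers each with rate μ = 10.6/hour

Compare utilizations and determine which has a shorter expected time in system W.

Option A: single server μ = 14.0 (M/M/1)
  ρ_A = 6.7/14.0 = 0.4786
  W_A = 1/(μ-λ) = 1/(14.0-6.7) = 1/7.30 = 0.1370

Option B: 4 servers μ = 10.6 (M/M/4)
  ρ_B = λ/(cμ) = 6.7/(4×10.6) = 0.1580
  Offered load a = λ/μ = cρ = 6.7/10.6 = 0.6321
  P₀ = [ Σₙ₌₀^3 aⁿ/n! + a^4/(4!(1-ρ)) ]⁻¹
  Σ = a^0/0! + a^1/1! + a^2/2! + a^3/3! = 1.0000 + 0.63208 + 0.19976 + 0.042088 = 1.8739
  a^4/(4!(1-ρ)) = 0.15962/(24 × 0.84198) = 0.007899
  P₀ = 1/(1.8739 + 0.007899) = 0.5314
  Lq = P₀·a^4·ρ / (4!(1-ρ)²) = 0.53140 × 0.15962 × 0.15802 / (24 × 0.70893) = 0.0007878
  Wq_B = Lq/λ = 0.0007878/6.7 = 0.0001176
  W_B = Wq_B + 1/μ = 0.0001176 + 0.09434 = 0.09446

Since W_B = 0.09446 < W_A = 0.1370, Option B (multiple servers) has the shorter time in system.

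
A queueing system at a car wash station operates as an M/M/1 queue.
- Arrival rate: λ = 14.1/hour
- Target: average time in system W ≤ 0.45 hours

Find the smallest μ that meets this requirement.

For M/M/1: W = 1/(μ-λ)
Need W ≤ 0.45, so 1/(μ-λ) ≤ 0.45
μ - λ ≥ 1/0.45 = 2.2222
μ ≥ 14.1 + 2.2222 = 16.3222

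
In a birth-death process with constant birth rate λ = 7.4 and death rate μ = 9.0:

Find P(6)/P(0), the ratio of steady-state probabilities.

For constant rates: P(n)/P(0) = (λ/μ)^n
P(6)/P(0) = (7.4/9.0)^6 = 0.82222^6 = 0.3090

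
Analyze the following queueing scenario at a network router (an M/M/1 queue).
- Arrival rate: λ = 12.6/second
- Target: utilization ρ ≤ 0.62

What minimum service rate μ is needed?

ρ = λ/μ, so μ = λ/ρ
μ ≥ 12.6/0.62 = 20.3226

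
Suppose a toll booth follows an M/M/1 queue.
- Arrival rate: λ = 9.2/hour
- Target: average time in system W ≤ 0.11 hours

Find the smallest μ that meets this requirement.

For M/M/1: W = 1/(μ-λ)
Need W ≤ 0.11, so 1/(μ-λ) ≤ 0.11
μ - λ ≥ 1/0.11 = 9.0909
μ ≥ 9.2 + 9.0909 = 18.2909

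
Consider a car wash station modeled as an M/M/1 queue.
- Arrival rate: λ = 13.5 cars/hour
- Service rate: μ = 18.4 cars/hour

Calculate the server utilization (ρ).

Server utilization: ρ = λ/μ
ρ = 13.5/18.4 = 0.7337
The server is busy 73.37% of the time.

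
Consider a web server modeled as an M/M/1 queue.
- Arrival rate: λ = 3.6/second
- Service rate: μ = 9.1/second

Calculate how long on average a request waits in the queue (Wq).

First, compute utilization: ρ = λ/μ = 3.6/9.1 = 0.3956
For M/M/1: Wq = λ/(μ(μ-λ))
Wq = 3.6/(9.1 × (9.1-3.6))
Wq = 3.6/(9.1 × 5.50)
Wq = 0.07193 seconds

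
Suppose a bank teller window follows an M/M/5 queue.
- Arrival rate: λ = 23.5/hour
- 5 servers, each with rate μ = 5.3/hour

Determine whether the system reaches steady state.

Stability requires ρ = λ/(cμ) < 1
ρ = 23.5/(5 × 5.3) = 23.5/26.50 = 0.8868
Since 0.8868 < 1, the system is STABLE.
The servers are busy 88.68% of the time.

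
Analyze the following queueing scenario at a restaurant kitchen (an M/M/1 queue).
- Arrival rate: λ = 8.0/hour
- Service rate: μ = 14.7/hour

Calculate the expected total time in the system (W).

First, compute utilization: ρ = λ/μ = 8.0/14.7 = 0.5442
For M/M/1: W = 1/(μ-λ)
W = 1/(14.7-8.0) = 1/6.70
W = 0.1493 hours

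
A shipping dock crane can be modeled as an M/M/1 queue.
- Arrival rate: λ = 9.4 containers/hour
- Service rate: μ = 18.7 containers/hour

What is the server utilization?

Server utilization: ρ = λ/μ
ρ = 9.4/18.7 = 0.5027
The server is busy 50.27% of the time.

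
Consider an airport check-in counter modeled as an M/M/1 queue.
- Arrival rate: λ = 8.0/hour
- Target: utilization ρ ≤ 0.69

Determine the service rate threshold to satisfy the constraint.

ρ = λ/μ, so μ = λ/ρ
μ ≥ 8.0/0.69 = 11.5942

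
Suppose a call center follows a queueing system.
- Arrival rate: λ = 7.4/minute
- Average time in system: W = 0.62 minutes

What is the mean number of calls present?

Little's Law: L = λW
L = 7.4 × 0.62 = 4.5880 calls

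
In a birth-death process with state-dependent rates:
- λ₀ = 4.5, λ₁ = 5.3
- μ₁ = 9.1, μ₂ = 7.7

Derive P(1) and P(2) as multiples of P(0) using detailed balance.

Balance equations:
State 0: λ₀P₀ = μ₁P₁ → P₁ = (λ₀/μ₁)P₀ = (4.5/9.1)P₀ = 0.4945P₀
State 1: P₂ = (λ₀λ₁)/(μ₁μ₂)P₀ = (4.5×5.3)/(9.1×7.7)P₀ = 0.3404P₀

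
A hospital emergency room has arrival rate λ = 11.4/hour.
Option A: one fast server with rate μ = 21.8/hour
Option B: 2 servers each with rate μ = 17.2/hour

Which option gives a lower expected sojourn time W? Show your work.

Option A: single server μ = 21.8 (M/M/1)
  ρ_A = 11.4/21.8 = 0.5229
  W_A = 1/(μ-λ) = 1/(21.8-11.4) = 1/10.40 = 0.09615

Option B: 2 servers μ = 17.2 (M/M/2)
  ρ_B = λ/(cμ) = 11.4/(2×17.2) = 0.3314
  Offered load a = λ/μ = cρ = 11.4/17.2 = 0.6628
  P₀ = [ Σₙ₌₀^1 aⁿ/n! + a^2/(2!(1-ρ)) ]⁻¹
  Σ = a^0/0! + a^1/1! = 1.0000 + 0.6628 = 1.6628
  a^2/(2!(1-ρ)) = 0.4393/(2 × 0.6686) = 0.3285
  P₀ = 1/(1.6628 + 0.3285) = 0.5022
  Lq = P₀·a^2·ρ / (2!(1-ρ)²) = 0.50218 × 0.43929 × 0.33140 / (2 × 0.44703) = 0.08177
  Wq_B = Lq/λ = 0.08177/11.4 = 0.007173
  W_B = Wq_B + 1/μ = 0.007173 + 0.05814 = 0.06531

Since W_B = 0.06531 < W_A = 0.09615, Option B (multiple servers) has the shorter time in system.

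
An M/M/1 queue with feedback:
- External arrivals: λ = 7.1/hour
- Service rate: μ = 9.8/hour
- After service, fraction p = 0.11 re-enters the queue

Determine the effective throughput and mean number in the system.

Effective arrival rate: λ_eff = λ/(1-p) = 7.1/(1-0.11) = 7.1/0.89 = 7.977528
ρ = λ_eff/μ = 7.977528/9.8 = 0.814033
L = ρ/(1-ρ) = 0.814033/(1-0.814033) = 4.3773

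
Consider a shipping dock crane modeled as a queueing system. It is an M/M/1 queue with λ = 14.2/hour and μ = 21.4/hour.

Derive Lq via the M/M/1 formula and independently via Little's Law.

Method 1 (direct): Lq = λ²/(μ(μ-λ)) = 201.64/(21.4 × 7.20) = 1.3087

Method 2 (Little's Law):
W = 1/(μ-λ) = 1/7.20 = 0.13889
Wq = W - 1/μ = 0.13889 - 0.046729 = 0.09216
Lq = λWq = 14.2 × 0.09216 = 1.3087 ✔ (matches Method 1)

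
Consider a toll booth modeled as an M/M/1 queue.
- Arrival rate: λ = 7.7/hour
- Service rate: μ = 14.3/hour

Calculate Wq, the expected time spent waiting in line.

First, compute utilization: ρ = λ/μ = 7.7/14.3 = 0.5385
For M/M/1: Wq = λ/(μ(μ-λ))
Wq = 7.7/(14.3 × (14.3-7.7))
Wq = 7.7/(14.3 × 6.60)
Wq = 0.08159 hours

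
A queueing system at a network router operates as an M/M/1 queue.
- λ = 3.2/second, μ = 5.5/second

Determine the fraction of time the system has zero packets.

ρ = λ/μ = 3.2/5.5 = 0.5818
P(0) = 1 - ρ = 1 - 0.5818 = 0.4182
The server is idle 41.82% of the time.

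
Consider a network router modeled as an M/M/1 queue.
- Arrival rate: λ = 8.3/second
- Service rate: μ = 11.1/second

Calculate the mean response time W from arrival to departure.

First, compute utilization: ρ = λ/μ = 8.3/11.1 = 0.7477
For M/M/1: W = 1/(μ-λ)
W = 1/(11.1-8.3) = 1/2.80
W = 0.3571 seconds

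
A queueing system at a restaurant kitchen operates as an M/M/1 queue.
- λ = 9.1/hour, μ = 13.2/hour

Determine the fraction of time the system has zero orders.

ρ = λ/μ = 9.1/13.2 = 0.6894
P(0) = 1 - ρ = 1 - 0.6894 = 0.3106
The server is idle 31.06% of the time.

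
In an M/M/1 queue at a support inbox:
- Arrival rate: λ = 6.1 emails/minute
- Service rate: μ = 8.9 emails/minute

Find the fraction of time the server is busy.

Server utilization: ρ = λ/μ
ρ = 6.1/8.9 = 0.6854
The server is busy 68.54% of the time.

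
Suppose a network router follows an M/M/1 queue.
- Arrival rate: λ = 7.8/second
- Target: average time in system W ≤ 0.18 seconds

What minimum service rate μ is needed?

For M/M/1: W = 1/(μ-λ)
Need W ≤ 0.18, so 1/(μ-λ) ≤ 0.18
μ - λ ≥ 1/0.18 = 5.5556
μ ≥ 7.8 + 5.5556 = 13.3556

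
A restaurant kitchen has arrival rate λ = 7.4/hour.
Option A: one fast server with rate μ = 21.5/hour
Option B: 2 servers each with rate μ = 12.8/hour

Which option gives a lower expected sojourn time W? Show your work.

Option A: single server μ = 21.5 (M/M/1)
  ρ_A = 7.4/21.5 = 0.3442
  W_A = 1/(μ-λ) = 1/(21.5-7.4) = 1/14.10 = 0.07092

Option B: 2 servers μ = 12.8 (M/M/2)
  ρ_B = λ/(cμ) = 7.4/(2×12.8) = 0.2891
  Offered load a = λ/μ = cρ = 7.4/12.8 = 0.5781
  P₀ = [ Σₙ₌₀^1 aⁿ/n! + a^2/(2!(1-ρ)) ]⁻¹
  Σ = a^0/0! + a^1/1! = 1.0000 + 0.5781 = 1.5781
  a^2/(2!(1-ρ)) = 0.3342/(2 × 0.7109) = 0.2351
  P₀ = 1/(1.5781 + 0.2351) = 0.5515
  Lq = P₀·a^2·ρ / (2!(1-ρ)²) = 0.55152 × 0.33423 × 0.28906 / (2 × 0.50543) = 0.05271
  Wq_B = Lq/λ = 0.052711/7.4 = 0.0071231
  W_B = Wq_B + 1/μ = 0.0071231 + 0.078125 = 0.08525

Since W_A = 0.07092 < W_B = 0.08525, Option A (single fast server) has the shorter time in system.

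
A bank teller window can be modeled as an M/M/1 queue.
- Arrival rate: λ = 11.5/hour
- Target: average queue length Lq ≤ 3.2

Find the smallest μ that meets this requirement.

For M/M/1: Lq = λ²/(μ(μ-λ))
Need Lq ≤ 3.2, i.e. μ(μ-λ) ≥ λ²/3.2
μ² - 11.5μ - 132.25/3.2 ≥ 0  →  μ² - 11.5μ - 41.32812 ≥ 0
Quadratic formula (positive root): μ = [λ + √(λ² + 4×41.32812)]/2
Discriminant: 132.25 + 4×41.32812 = 297.5625, √297.5625 = 17.2500
μ ≥ (11.5 + 17.2500)/2 = 14.3750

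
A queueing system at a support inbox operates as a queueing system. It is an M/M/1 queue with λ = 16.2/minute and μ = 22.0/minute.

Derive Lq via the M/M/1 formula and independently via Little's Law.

Method 1 (direct): Lq = λ²/(μ(μ-λ)) = 262.44/(22.0 × 5.80) = 2.0567

Method 2 (Little's Law):
W = 1/(μ-λ) = 1/5.80 = 0.1724138
Wq = W - 1/μ = 0.1724138 - 0.04545455 = 0.126959
Lq = λWq = 16.2 × 0.126959 = 2.0567 ✔ (matches Method 1)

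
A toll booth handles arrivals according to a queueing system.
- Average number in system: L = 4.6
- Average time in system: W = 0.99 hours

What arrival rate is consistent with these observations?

Little's Law: L = λW, so λ = L/W
λ = 4.6/0.99 = 4.6465 vehicles/hour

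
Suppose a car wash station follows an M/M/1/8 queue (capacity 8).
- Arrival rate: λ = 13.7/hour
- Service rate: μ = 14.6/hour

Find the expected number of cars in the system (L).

ρ = λ/μ = 13.7/14.6 = 0.93836
P₀ = (1-ρ)/(1-ρ^(K+1)) = (1-0.93836)/(1-0.93836^9) = 0.06164/0.4359 = 0.1414
P_K = P₀×ρ^K = 0.141396 × 0.93836^8 = 0.141396 × 0.601113 = 0.08499
L = ρ[1 - (K+1)ρ^K + Kρ^(K+1)] / [(1-ρ)(1-ρ^(K+1))]
L = 0.93836 × (1 - 9×0.6011127 + 8×0.5640601) / ((1 - 0.93836) × (1 - 0.5640601)) = 3.5782 cars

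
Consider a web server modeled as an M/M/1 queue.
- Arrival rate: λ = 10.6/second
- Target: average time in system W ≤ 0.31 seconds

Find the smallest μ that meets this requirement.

For M/M/1: W = 1/(μ-λ)
Need W ≤ 0.31, so 1/(μ-λ) ≤ 0.31
μ - λ ≥ 1/0.31 = 3.2258
μ ≥ 10.6 + 3.2258 = 13.8258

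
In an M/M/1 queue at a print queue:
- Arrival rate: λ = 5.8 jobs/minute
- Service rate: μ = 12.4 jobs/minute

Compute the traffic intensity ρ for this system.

Server utilization: ρ = λ/μ
ρ = 5.8/12.4 = 0.4677
The server is busy 46.77% of the time.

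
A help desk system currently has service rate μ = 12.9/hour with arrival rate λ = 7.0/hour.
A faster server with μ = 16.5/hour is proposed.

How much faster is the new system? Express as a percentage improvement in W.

System 1: ρ₁ = 7.0/12.9 = 0.5426, W₁ = 1/(12.9-7.0) = 0.1694915
System 2: ρ₂ = 7.0/16.5 = 0.4242, W₂ = 1/(16.5-7.0) = 0.1052632
Improvement: (W₁-W₂)/W₁ = (0.1694915-0.1052632)/0.1694915 = 37.89%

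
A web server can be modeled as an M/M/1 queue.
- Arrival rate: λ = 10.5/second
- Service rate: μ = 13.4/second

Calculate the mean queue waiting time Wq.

First, compute utilization: ρ = λ/μ = 10.5/13.4 = 0.7836
For M/M/1: Wq = λ/(μ(μ-λ))
Wq = 10.5/(13.4 × (13.4-10.5))
Wq = 10.5/(13.4 × 2.90)
Wq = 0.2702 seconds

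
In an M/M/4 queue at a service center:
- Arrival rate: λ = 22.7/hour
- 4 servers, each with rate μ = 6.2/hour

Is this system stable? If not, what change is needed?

Stability requires ρ = λ/(cμ) < 1
ρ = 22.7/(4 × 6.2) = 22.7/24.80 = 0.9153
Since 0.9153 < 1, the system is STABLE.
The servers are busy 91.53% of the time.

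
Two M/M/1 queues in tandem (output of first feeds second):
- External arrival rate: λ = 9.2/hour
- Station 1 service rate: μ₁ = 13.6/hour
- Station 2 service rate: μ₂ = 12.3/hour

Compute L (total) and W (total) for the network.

By Jackson's theorem, each station behaves as independent M/M/1.
Station 1: ρ₁ = 9.2/13.6 = 0.6765, L₁ = ρ₁/(1-ρ₁) = λ/(μ₁-λ) = 9.2/4.40 = 2.09091
Station 2: ρ₂ = 9.2/12.3 = 0.7480, L₂ = ρ₂/(1-ρ₂) = λ/(μ₂-λ) = 9.2/3.10 = 2.96774
Total: L = L₁ + L₂ = 2.09091 + 2.96774 = 5.0587
W = L/λ = 5.0587/9.2 = 0.5499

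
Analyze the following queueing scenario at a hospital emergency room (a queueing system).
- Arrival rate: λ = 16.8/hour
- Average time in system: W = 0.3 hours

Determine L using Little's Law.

Little's Law: L = λW
L = 16.8 × 0.3 = 5.0400 patients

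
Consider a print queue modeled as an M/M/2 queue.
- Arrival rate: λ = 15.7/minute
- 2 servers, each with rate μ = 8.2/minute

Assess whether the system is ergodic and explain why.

Stability requires ρ = λ/(cμ) < 1
ρ = 15.7/(2 × 8.2) = 15.7/16.40 = 0.9573
Since 0.9573 < 1, the system is STABLE.
The servers are busy 95.73% of the time.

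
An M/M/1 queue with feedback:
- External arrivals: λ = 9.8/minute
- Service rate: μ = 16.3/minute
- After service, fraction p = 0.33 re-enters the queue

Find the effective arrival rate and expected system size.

Effective arrival rate: λ_eff = λ/(1-p) = 9.8/(1-0.33) = 9.8/0.67 = 14.62687
ρ = λ_eff/μ = 14.62687/16.3 = 0.897354
L = ρ/(1-ρ) = 0.897354/(1-0.897354) = 8.7422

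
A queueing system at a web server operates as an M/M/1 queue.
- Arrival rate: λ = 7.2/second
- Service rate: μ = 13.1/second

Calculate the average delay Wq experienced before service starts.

First, compute utilization: ρ = λ/μ = 7.2/13.1 = 0.5496
For M/M/1: Wq = λ/(μ(μ-λ))
Wq = 7.2/(13.1 × (13.1-7.2))
Wq = 7.2/(13.1 × 5.90)
Wq = 0.09316 seconds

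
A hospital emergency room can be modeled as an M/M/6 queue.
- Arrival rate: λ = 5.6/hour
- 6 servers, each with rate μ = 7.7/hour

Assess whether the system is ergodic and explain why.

Stability requires ρ = λ/(cμ) < 1
ρ = 5.6/(6 × 7.7) = 5.6/46.20 = 0.1212
Since 0.1212 < 1, the system is STABLE.
The servers are busy 12.12% of the time.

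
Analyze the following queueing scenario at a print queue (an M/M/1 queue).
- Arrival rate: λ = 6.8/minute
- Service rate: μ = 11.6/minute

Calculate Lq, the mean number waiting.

ρ = λ/μ = 6.8/11.6 = 0.5862
For M/M/1: Lq = λ²/(μ(μ-λ))
Lq = 46.24/(11.6 × 4.80)
Lq = 0.8305 jobs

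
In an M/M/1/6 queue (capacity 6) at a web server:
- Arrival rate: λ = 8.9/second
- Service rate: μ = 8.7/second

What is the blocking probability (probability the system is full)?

ρ = λ/μ = 8.9/8.7 = 1.0230
P₀ = (1-ρ)/(1-ρ^(K+1)) = (1-1.0230)/(1-1.0230^7) = -0.02300/-0.1725 = 0.1333
P_K = P₀×ρ^K = 0.1333 × 1.0230^6 = 0.1333 × 1.1462 = 0.1528
Blocking probability = 15.28%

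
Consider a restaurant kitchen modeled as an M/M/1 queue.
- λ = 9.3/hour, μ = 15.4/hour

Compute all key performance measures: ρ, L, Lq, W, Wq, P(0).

Step 1: ρ = λ/μ = 9.3/15.4 = 0.6039
Step 2: L = λ/(μ-λ) = 9.3/6.10 = 1.5246
Step 3: Lq = λ²/(μ(μ-λ)) = 86.49/(15.4×6.10) = 0.9207
Step 4: W = 1/(μ-λ) = 1/6.10 = 0.163934
Step 5: Wq = λ/(μ(μ-λ)) = 9.3/(15.4×6.10) = 0.09900
Step 6: P(0) = 1-ρ = 0.3961
Verify: L = λW = 9.3×0.163934 = 1.5246 ✔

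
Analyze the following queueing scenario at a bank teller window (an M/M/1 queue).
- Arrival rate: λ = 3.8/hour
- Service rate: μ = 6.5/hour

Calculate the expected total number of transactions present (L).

ρ = λ/μ = 3.8/6.5 = 0.5846
For M/M/1: L = λ/(μ-λ)
L = 3.8/(6.5-3.8) = 3.8/2.70
L = 1.4074 transactions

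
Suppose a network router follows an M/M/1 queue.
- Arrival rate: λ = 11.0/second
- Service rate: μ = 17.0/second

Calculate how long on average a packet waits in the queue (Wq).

First, compute utilization: ρ = λ/μ = 11.0/17.0 = 0.6471
For M/M/1: Wq = λ/(μ(μ-λ))
Wq = 11.0/(17.0 × (17.0-11.0))
Wq = 11.0/(17.0 × 6.00)
Wq = 0.1078 seconds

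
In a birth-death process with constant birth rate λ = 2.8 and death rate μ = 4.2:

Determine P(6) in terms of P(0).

For constant rates: P(n)/P(0) = (λ/μ)^n
P(6)/P(0) = (2.8/4.2)^6 = 0.66667^6 = 0.08779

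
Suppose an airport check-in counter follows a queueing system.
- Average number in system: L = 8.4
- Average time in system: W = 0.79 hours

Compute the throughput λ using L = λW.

Little's Law: L = λW, so λ = L/W
λ = 8.4/0.79 = 10.6329 passengers/hour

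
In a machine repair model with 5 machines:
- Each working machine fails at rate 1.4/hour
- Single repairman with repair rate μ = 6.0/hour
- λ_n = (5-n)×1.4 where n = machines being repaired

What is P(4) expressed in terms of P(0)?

P(4)/P(0) = ∏_{i=0}^{4-1} λ_i/μ_{i+1}
= (5-0)×1.4/6.0 × (5-1)×1.4/6.0 × (5-2)×1.4/6.0 × (5-3)×1.4/6.0
= 0.3557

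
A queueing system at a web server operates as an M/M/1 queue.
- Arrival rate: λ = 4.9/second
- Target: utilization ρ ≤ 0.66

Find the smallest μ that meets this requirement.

ρ = λ/μ, so μ = λ/ρ
μ ≥ 4.9/0.66 = 7.4242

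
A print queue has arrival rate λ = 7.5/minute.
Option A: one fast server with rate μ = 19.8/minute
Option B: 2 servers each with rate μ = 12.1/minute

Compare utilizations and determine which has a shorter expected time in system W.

Option A: single server μ = 19.8 (M/M/1)
  ρ_A = 7.5/19.8 = 0.3788
  W_A = 1/(μ-λ) = 1/(19.8-7.5) = 1/12.30 = 0.08130

Option B: 2 servers μ = 12.1 (M/M/2)
  ρ_B = λ/(cμ) = 7.5/(2×12.1) = 0.3099
  Offered load a = λ/μ = cρ = 7.5/12.1 = 0.6198
  P₀ = [ Σₙ₌₀^1 aⁿ/n! + a^2/(2!(1-ρ)) ]⁻¹
  Σ = a^0/0! + a^1/1! = 1.0000 + 0.6198 = 1.6198
  a^2/(2!(1-ρ)) = 0.3842/(2 × 0.6901) = 0.2784
  P₀ = 1/(1.6198 + 0.2784) = 0.5268
  Lq = P₀·a^2·ρ / (2!(1-ρ)²) = 0.5268 × 0.3842 × 0.3099 / (2 × 0.4762) = 0.06586
  Wq_B = Lq/λ = 0.06586015/7.5 = 0.0087814
  W_B = Wq_B + 1/μ = 0.0087814 + 0.082645 = 0.09143

Since W_A = 0.08130 < W_B = 0.09143, Option A (single fast server) has the shorter time in system.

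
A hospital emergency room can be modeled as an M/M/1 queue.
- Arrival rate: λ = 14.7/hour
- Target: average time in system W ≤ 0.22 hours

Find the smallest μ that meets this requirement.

For M/M/1: W = 1/(μ-λ)
Need W ≤ 0.22, so 1/(μ-λ) ≤ 0.22
μ - λ ≥ 1/0.22 = 4.5455
μ ≥ 14.7 + 4.5455 = 19.2455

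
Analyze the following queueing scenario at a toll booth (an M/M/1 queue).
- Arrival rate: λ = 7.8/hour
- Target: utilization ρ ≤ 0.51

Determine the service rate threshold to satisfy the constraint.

ρ = λ/μ, so μ = λ/ρ
μ ≥ 7.8/0.51 = 15.2941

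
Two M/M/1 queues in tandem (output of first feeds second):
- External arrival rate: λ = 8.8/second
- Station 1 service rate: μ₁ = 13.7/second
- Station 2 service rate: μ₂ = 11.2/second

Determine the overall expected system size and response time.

By Jackson's theorem, each station behaves as independent M/M/1.
Station 1: ρ₁ = 8.8/13.7 = 0.6423, L₁ = ρ₁/(1-ρ₁) = λ/(μ₁-λ) = 8.8/4.90 = 1.7959
Station 2: ρ₂ = 8.8/11.2 = 0.7857, L₂ = ρ₂/(1-ρ₂) = λ/(μ₂-λ) = 8.8/2.40 = 3.6667
Total: L = L₁ + L₂ = 1.7959 + 3.6667 = 5.4626
W = L/λ = 5.4626/8.8 = 0.6207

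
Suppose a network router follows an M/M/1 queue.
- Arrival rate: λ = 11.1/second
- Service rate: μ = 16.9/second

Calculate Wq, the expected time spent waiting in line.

First, compute utilization: ρ = λ/μ = 11.1/16.9 = 0.6568
For M/M/1: Wq = λ/(μ(μ-λ))
Wq = 11.1/(16.9 × (16.9-11.1))
Wq = 11.1/(16.9 × 5.80)
Wq = 0.1132 seconds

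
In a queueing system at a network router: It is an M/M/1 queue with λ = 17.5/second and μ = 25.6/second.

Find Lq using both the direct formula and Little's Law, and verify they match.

Method 1 (direct): Lq = λ²/(μ(μ-λ)) = 306.25/(25.6 × 8.10) = 1.4769

Method 2 (Little's Law):
W = 1/(μ-λ) = 1/8.10 = 0.123457
Wq = W - 1/μ = 0.123457 - 0.0390625 = 0.084394
Lq = λWq = 17.5 × 0.084394 = 1.4769 ✔ (matches Method 1)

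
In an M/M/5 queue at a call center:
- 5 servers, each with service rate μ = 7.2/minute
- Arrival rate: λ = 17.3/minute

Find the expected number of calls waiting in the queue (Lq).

Traffic intensity: ρ = λ/(cμ) = 17.3/(5×7.2) = 0.4806
Since ρ = 0.4806 < 1, system is stable.
Offered load a = λ/μ = cρ = 17.3/7.2 = 2.4028
P₀ = [ Σₙ₌₀^4 aⁿ/n! + a^5/(5!(1-ρ)) ]⁻¹
Σ = a^0/0! + a^1/1! + a^2/2! + a^3/3! + a^4/4! = 1.0000 + 2.4028 + 2.8867 + 2.3120 + 1.3888 = 9.9903
a^5/(5!(1-ρ)) = 80.0881/(120 × 0.51944) = 1.2848
P₀ = 1/(9.9903 + 1.2848) = 0.08869
Lq = P₀·a^5·ρ / (5!(1-ρ)²) = 0.08869 × 80.0881 × 0.4806 / (120 × 0.2698) = 0.1054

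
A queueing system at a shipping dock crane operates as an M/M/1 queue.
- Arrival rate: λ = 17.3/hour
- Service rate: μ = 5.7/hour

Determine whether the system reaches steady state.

Stability requires ρ = λ/(cμ) < 1
ρ = 17.3/(1 × 5.7) = 17.3/5.70 = 3.0351
Since 3.0351 ≥ 1, the system is UNSTABLE.
Queue grows without bound. Need μ > λ = 17.3.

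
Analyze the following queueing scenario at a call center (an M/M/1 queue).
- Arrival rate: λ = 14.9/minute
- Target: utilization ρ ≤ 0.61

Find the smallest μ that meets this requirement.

ρ = λ/μ, so μ = λ/ρ
μ ≥ 14.9/0.61 = 24.4262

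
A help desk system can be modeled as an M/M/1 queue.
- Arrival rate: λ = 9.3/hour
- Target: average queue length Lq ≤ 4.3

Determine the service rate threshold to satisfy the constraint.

For M/M/1: Lq = λ²/(μ(μ-λ))
Need Lq ≤ 4.3, i.e. μ(μ-λ) ≥ λ²/4.3
μ² - 9.3μ - 86.49/4.3 ≥ 0  →  μ² - 9.3μ - 20.11395 ≥ 0
Quadratic formula (positive root): μ = [λ + √(λ² + 4×20.11395)]/2
Discriminant: 86.49 + 4×20.11395 = 166.9458, √166.9458 = 12.9208
μ ≥ (9.3 + 12.9208)/2 = 11.1104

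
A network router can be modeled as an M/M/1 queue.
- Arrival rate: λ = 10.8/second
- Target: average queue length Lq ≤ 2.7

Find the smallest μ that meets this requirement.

For M/M/1: Lq = λ²/(μ(μ-λ))
Need Lq ≤ 2.7, i.e. μ(μ-λ) ≥ λ²/2.7
μ² - 10.8μ - 116.64/2.7 ≥ 0  →  μ² - 10.8μ - 43.2000 ≥ 0
Quadratic formula (positive root): μ = [λ + √(λ² + 4×43.2000)]/2
Discriminant: 116.64 + 4×43.2000 = 289.4400, √289.4400 = 17.01294
μ ≥ (10.8 + 17.01294)/2 = 13.9065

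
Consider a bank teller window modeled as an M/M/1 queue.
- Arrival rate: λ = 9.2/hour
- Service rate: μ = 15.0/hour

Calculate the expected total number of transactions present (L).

ρ = λ/μ = 9.2/15.0 = 0.6133
For M/M/1: L = λ/(μ-λ)
L = 9.2/(15.0-9.2) = 9.2/5.80
L = 1.5862 transactions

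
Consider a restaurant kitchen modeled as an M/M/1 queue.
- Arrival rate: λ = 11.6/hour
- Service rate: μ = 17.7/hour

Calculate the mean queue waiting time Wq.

First, compute utilization: ρ = λ/μ = 11.6/17.7 = 0.6554
For M/M/1: Wq = λ/(μ(μ-λ))
Wq = 11.6/(17.7 × (17.7-11.6))
Wq = 11.6/(17.7 × 6.10)
Wq = 0.1074 hours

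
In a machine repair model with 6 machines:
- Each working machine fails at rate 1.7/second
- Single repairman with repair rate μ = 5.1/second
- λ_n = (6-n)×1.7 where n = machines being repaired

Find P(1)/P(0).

P(1)/P(0) = ∏_{i=0}^{1-1} λ_i/μ_{i+1}
= (6-0)×1.7/5.1
= 2.0000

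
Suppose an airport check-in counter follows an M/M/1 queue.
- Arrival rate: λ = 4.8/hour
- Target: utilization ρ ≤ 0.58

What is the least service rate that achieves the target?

ρ = λ/μ, so μ = λ/ρ
μ ≥ 4.8/0.58 = 8.2759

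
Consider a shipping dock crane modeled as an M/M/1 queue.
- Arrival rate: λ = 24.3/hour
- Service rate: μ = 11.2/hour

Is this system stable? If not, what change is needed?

Stability requires ρ = λ/(cμ) < 1
ρ = 24.3/(1 × 11.2) = 24.3/11.20 = 2.1696
Since 2.1696 ≥ 1, the system is UNSTABLE.
Queue grows without bound. Need μ > λ = 24.3.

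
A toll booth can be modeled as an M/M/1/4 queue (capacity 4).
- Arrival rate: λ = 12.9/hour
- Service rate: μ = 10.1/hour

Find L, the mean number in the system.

ρ = λ/μ = 12.9/10.1 = 1.2772
P₀ = (1-ρ)/(1-ρ^(K+1)) = (1-1.2772)/(1-1.2772^5) = -0.2772/-2.3986 = 0.1156
P_K = P₀×ρ^K = 0.11557 × 1.2772^4 = 0.11557 × 2.6609 = 0.3075
L = ρ[1 - (K+1)ρ^K + Kρ^(K+1)] / [(1-ρ)(1-ρ^(K+1))]
L = 1.2772 × (1 - 5×2.66094 + 4×3.39856) / ((1 - 1.2772) × (1 - 3.39856)) = 2.4771 vehicles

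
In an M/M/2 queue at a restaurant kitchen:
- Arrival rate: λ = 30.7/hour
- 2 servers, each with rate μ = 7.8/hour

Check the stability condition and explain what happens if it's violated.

Stability requires ρ = λ/(cμ) < 1
ρ = 30.7/(2 × 7.8) = 30.7/15.60 = 1.9679
Since 1.9679 ≥ 1, the system is UNSTABLE.
Need c > λ/μ = 30.7/7.8 = 3.94.
Minimum servers needed: c = 4.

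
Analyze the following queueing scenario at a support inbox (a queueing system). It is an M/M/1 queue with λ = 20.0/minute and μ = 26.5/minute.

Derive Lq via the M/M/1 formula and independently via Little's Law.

Method 1 (direct): Lq = λ²/(μ(μ-λ)) = 400.00/(26.5 × 6.50) = 2.3222

Method 2 (Little's Law):
W = 1/(μ-λ) = 1/6.50 = 0.15385
Wq = W - 1/μ = 0.15385 - 0.037736 = 0.11611
Lq = λWq = 20.0 × 0.11611 = 2.3222 ✔ (matches Method 1)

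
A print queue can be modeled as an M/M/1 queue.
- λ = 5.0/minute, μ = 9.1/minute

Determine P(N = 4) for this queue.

ρ = λ/μ = 5.0/9.1 = 0.54945
P(n) = (1-ρ)ρⁿ
P(4) = (1-0.54945) × 0.54945^4
P(4) = 0.45055 × 0.091141
P(4) = 0.04106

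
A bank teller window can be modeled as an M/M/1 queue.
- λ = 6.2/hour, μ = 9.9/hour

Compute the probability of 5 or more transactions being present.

ρ = λ/μ = 6.2/9.9 = 0.62626
P(N ≥ n) = ρⁿ
P(N ≥ 5) = 0.62626^5
P(N ≥ 5) = 0.09633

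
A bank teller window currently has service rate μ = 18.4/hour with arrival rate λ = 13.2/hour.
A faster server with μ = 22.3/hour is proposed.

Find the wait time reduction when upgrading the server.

System 1: ρ₁ = 13.2/18.4 = 0.7174, W₁ = 1/(18.4-13.2) = 0.19231
System 2: ρ₂ = 13.2/22.3 = 0.5919, W₂ = 1/(22.3-13.2) = 0.10989
Improvement: (W₁-W₂)/W₁ = (0.19231-0.10989)/0.19231 = 42.86%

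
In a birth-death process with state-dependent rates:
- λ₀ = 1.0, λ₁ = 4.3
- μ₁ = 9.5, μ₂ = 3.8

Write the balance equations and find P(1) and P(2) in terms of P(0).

Balance equations:
State 0: λ₀P₀ = μ₁P₁ → P₁ = (λ₀/μ₁)P₀ = (1.0/9.5)P₀ = 0.1053P₀
State 1: P₂ = (λ₀λ₁)/(μ₁μ₂)P₀ = (1.0×4.3)/(9.5×3.8)P₀ = 0.1191P₀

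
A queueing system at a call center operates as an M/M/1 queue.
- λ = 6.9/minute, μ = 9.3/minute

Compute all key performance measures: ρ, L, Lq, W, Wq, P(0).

Step 1: ρ = λ/μ = 6.9/9.3 = 0.7419
Step 2: L = λ/(μ-λ) = 6.9/2.40 = 2.8750
Step 3: Lq = λ²/(μ(μ-λ)) = 47.61/(9.3×2.40) = 2.1331
Step 4: W = 1/(μ-λ) = 1/2.40 = 0.41667
Step 5: Wq = λ/(μ(μ-λ)) = 6.9/(9.3×2.40) = 0.3091
Step 6: P(0) = 1-ρ = 0.2581
Verify: L = λW = 6.9×0.41667 = 2.8750 ✔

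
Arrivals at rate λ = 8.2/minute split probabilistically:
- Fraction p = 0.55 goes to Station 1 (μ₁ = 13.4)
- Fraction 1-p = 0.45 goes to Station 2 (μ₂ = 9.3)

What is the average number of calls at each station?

Effective rates: λ₁ = 8.2×0.55 = 4.51, λ₂ = 8.2×0.45 = 3.69
Station 1: ρ₁ = 4.51/13.4 = 0.33657, L₁ = ρ₁/(1-ρ₁) = 0.33657/(1-0.33657) = 0.5073
Station 2: ρ₂ = 3.69/9.3 = 0.3968, L₂ = ρ₂/(1-ρ₂) = 0.3968/(1-0.3968) = 0.6578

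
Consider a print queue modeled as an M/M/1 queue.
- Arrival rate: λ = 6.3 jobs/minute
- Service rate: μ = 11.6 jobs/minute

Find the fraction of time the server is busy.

Server utilization: ρ = λ/μ
ρ = 6.3/11.6 = 0.5431
The server is busy 54.31% of the time.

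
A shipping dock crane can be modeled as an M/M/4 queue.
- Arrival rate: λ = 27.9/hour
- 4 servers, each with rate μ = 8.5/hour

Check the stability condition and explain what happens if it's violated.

Stability requires ρ = λ/(cμ) < 1
ρ = 27.9/(4 × 8.5) = 27.9/34.00 = 0.8206
Since 0.8206 < 1, the system is STABLE.
The servers are busy 82.06% of the time.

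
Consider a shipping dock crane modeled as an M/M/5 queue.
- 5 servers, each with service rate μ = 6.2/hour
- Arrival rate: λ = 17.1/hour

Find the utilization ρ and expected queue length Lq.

Traffic intensity: ρ = λ/(cμ) = 17.1/(5×6.2) = 0.5516
Since ρ = 0.5516 < 1, system is stable.
Offered load a = λ/μ = cρ = 17.1/6.2 = 2.7581
P₀ = [ Σₙ₌₀^4 aⁿ/n! + a^5/(5!(1-ρ)) ]⁻¹
Σ = a^0/0! + a^1/1! + a^2/2! + a^3/3! + a^4/4! = 1.00000 + 2.75806 + 3.80346 + 3.49673 + 2.41105 = 13.4693
a^5/(5!(1-ρ)) = 159.5960/(120 × 0.44839) = 2.9661
P₀ = 1/(13.4693 + 2.9661) = 0.06084
Lq = P₀·a^5·ρ / (5!(1-ρ)²) = 0.060844 × 159.5960 × 0.55161 / (120 × 0.20105) = 0.2220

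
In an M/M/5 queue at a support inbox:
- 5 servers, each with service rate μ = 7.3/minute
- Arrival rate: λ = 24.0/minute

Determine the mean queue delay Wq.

Traffic intensity: ρ = λ/(cμ) = 24.0/(5×7.3) = 0.6575
Since ρ = 0.6575 < 1, system is stable.
Offered load a = λ/μ = cρ = 24.0/7.3 = 3.2877
P₀ = [ Σₙ₌₀^4 aⁿ/n! + a^5/(5!(1-ρ)) ]⁻¹
Σ = a^0/0! + a^1/1! + a^2/2! + a^3/3! + a^4/4! = 1.0000 + 3.2877 + 5.4044 + 5.9226 + 4.8679 = 20.4826
a^5/(5!(1-ρ)) = 384.0979/(120 × 0.342466) = 9.3464
P₀ = 1/(20.4826 + 9.3464) = 0.03352
Lq = P₀·a^5·ρ / (5!(1-ρ)²) = 0.033524 × 384.0979 × 0.65753 / (120 × 0.11728) = 0.6016
Wq = Lq/λ = 0.6016/24.0 = 0.02507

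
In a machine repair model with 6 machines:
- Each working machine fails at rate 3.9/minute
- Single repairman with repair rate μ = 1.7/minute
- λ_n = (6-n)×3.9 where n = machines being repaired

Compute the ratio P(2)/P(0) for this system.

P(2)/P(0) = ∏_{i=0}^{2-1} λ_i/μ_{i+1}
= (6-0)×3.9/1.7 × (6-1)×3.9/1.7
= 157.8893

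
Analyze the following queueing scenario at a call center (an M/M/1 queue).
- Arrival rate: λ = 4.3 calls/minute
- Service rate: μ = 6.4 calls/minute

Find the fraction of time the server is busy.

Server utilization: ρ = λ/μ
ρ = 4.3/6.4 = 0.6719
The server is busy 67.19% of the time.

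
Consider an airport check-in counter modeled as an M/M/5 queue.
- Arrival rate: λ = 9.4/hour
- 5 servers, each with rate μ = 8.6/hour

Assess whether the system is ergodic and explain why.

Stability requires ρ = λ/(cμ) < 1
ρ = 9.4/(5 × 8.6) = 9.4/43.00 = 0.2186
Since 0.2186 < 1, the system is STABLE.
The servers are busy 21.86% of the time.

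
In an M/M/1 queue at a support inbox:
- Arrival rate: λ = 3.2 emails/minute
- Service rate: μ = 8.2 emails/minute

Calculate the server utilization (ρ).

Server utilization: ρ = λ/μ
ρ = 3.2/8.2 = 0.3902
The server is busy 39.02% of the time.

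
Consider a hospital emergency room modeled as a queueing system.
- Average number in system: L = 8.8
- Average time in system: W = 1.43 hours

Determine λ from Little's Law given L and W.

Little's Law: L = λW, so λ = L/W
λ = 8.8/1.43 = 6.1538 patients/hour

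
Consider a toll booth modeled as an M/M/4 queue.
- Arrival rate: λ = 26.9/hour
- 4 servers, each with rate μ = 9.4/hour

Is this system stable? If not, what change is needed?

Stability requires ρ = λ/(cμ) < 1
ρ = 26.9/(4 × 9.4) = 26.9/37.60 = 0.7154
Since 0.7154 < 1, the system is STABLE.
The servers are busy 71.54% of the time.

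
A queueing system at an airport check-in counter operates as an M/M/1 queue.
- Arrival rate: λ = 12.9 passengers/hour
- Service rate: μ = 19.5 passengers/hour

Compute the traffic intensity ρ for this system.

Server utilization: ρ = λ/μ
ρ = 12.9/19.5 = 0.6615
The server is busy 66.15% of the time.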